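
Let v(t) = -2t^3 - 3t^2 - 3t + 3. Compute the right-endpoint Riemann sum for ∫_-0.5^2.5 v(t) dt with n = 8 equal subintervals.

-46.8515625

Δt = (2.5 − (-0.5))/8 = 0.375.
Right endpoints: -0.125, 0.25, 0.625, 1, 1.375, 1.75, 2.125, 2.5.
v(-0.125) = 3.33203125, v(0.25) = 2.03125, v(0.625) = -0.53515625, v(1) = -5, v(1.375) = -11.99609375, v(1.75) = -22.15625, v(2.125) = -36.11328125, v(2.5) = -54.5.
Sum = Δt · [v(-0.125) + v(0.25) + v(0.625) + ...].
Sum = -46.8515625.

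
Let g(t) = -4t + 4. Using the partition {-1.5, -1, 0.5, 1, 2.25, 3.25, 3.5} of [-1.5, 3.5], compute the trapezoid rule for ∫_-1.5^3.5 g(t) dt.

Subinterval widths: 0.5, 1.5, 0.5, 1.25, 1, 0.25.
g(-1.5) = 10, g(-1) = 8, g(0.5) = 2, g(1) = 0, g(2.25) = -5, g(3.25) = -9, g(3.5) = -10.
On each subinterval the trapezoid contributes (Δt_i/2)·[g(t_{i-1}) + g(t_i)].
Sum = 0.

0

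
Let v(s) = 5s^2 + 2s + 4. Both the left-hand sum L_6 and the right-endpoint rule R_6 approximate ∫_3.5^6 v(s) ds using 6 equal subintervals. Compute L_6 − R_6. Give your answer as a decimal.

L_6 ≈ 296.872106.
R_6 ≈ 348.434606.
L_6 − R_6 = -51.5625.

-51.5625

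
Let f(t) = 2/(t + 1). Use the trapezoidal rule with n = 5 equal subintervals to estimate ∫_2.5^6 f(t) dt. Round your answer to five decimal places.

1.39127

Δt = (6 − 2.5)/5 = 0.7.
f(2.5) = 4/7, f(3.2) = 10/21, f(3.9) = 20/49, f(4.6) = 5/14, f(5.3) = 20/63, f(6) = 2/7.
T_5 = (Δt/2)·[f(t_0) + 2f(t_1) + ... + 2f(t_{4}) + f(t_5)].
Sum ≈ 1.39127.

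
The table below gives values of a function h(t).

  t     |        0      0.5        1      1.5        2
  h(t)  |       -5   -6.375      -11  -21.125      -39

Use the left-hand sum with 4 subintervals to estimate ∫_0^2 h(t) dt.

-21.75

Δt = 0.5.
Sum = 0.5·[(-5) + (-6.375) + (-11) + (-21.125)] = -21.75.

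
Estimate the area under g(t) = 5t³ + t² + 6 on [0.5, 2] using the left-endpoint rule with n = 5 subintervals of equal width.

25.5225

Δt = (2 − 0.5)/5 = 0.3.
Left endpoints: 0.5, 0.8, 1.1, 1.4, 1.7.
g(0.5) = 6.875, g(0.8) = 9.2, g(1.1) = 13.865, g(1.4) = 21.68, g(1.7) = 33.455.
Sum = Δt · [g(0.5) + g(0.8) + g(1.1) + g(1.4) + g(1.7)].
Sum = 25.5225.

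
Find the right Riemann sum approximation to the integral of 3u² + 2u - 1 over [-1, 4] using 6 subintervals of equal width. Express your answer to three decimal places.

Δu = (4 − (-1))/6 = 5/6.
Right endpoints: -1/6, 2/3, 1.5, 7/3, 19/6, 4.
f(-1/6) = -1.25, f(2/3) = 5/3, f(1.5) = 8.75, f(7/3) = 20, f(19/6) = 425/12, f(4) = 55.
Sum = Δu · [f(-1/6) + f(2/3) + f(1.5) + ...].
Sum ≈ 99.653.

99.653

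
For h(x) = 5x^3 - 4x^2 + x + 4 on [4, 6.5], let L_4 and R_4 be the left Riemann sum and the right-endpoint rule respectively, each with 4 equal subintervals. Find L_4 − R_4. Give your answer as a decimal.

L_4 ≈ 1368.715820.
R_4 ≈ 1962.856445.
L_4 − R_4 = -594.140625.

-594.140625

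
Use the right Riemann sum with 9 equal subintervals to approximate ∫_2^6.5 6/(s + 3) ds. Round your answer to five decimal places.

Δs = (6.5 − 2)/9 = 0.5.
Right endpoints: 2.5, 3, 3.5, 4, 4.5, 5, 5.5, 6, 6.5.
f(2.5) = 12/11, f(3) = 1, f(3.5) = 12/13, f(4) = 6/7, f(4.5) = 0.8, f(5) = 0.75, f(5.5) = 12/17, f(6) = 2/3, f(6.5) = 12/19.
Sum = Δs · [f(2.5) + f(3) + f(3.5) + ...].
Sum ≈ 3.71263.

3.71263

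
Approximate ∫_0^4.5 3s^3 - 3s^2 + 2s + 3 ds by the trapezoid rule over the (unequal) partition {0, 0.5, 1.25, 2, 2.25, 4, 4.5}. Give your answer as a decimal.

Subinterval widths: 0.5, 0.75, 0.75, 0.25, 1.75, 0.5.
f(0) = 3, f(0.5) = 3.625, f(1.25) = 6.671875, f(2) = 19, f(2.25) = 26.484375, f(4) = 155, f(4.5) = 224.625.
On each subinterval the trapezoid contributes (Δs_i/2)·[f(s_{i-1}) + f(s_i)].
Sum = 274.53515625.

274.53515625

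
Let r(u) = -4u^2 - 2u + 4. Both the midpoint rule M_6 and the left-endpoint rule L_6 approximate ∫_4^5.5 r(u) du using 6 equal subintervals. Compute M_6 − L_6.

-7.40625

M_6 = -144.71875.
L_6 = -137.3125.
M_6 − L_6 = -7.40625.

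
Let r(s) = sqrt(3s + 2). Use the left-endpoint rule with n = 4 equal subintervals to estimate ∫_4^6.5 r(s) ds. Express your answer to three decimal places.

Δs = (6.5 − 4)/4 = 0.625.
Left endpoints: 4, 4.625, 5.25, 5.875.
r(4) ≈ 3.742, r(4.625) ≈ 3.984, r(5.25) ≈ 4.213, r(5.875) ≈ 4.430.
Sum = Δs · [r(4) + r(4.625) + r(5.25) + r(5.875)].
Sum ≈ 10.231.

10.231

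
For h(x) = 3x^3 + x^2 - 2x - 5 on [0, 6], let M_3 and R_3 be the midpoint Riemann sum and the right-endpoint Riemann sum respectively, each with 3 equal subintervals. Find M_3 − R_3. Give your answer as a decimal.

-840

M_3 = 922.
R_3 = 1762.
M_3 − R_3 = -840.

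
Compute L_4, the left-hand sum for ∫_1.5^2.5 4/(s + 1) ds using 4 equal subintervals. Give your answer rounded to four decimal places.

1.4047

Δs = (2.5 − 1.5)/4 = 0.25.
Left endpoints: 1.5, 1.75, 2, 2.25.
f(1.5) = 1.6, f(1.75) = 16/11, f(2) = 4/3, f(2.25) = 16/13.
Sum = Δs · [f(1.5) + f(1.75) + f(2) + f(2.25)].
Sum ≈ 1.4047.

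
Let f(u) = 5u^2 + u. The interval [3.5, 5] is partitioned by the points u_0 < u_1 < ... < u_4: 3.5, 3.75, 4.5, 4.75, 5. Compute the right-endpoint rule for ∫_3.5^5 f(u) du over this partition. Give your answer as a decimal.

Subinterval widths: 0.25, 0.75, 0.25, 0.25.
Right endpoints: 3.75, 4.5, 4.75, 5.
f(3.75) = 74.0625, f(4.5) = 105.75, f(4.75) = 117.5625, f(5) = 130.
Sum = Σ Δu_i · f(u_i).
Sum = 159.71875.

159.71875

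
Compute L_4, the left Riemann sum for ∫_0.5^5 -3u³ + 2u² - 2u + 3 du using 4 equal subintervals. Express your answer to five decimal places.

-230.35254

Δu = (5 − 0.5)/4 = 1.125.
Left endpoints: 0.5, 1.625, 2.75, 3.875.
f(0.5) = 2.125, f(1.625) = -4015/512, f(2.75) = -49.765625, f(3.875) = -76429/512.
Sum = Δu · [f(0.5) + f(1.625) + f(2.75) + f(3.875)].
Sum ≈ -230.35254.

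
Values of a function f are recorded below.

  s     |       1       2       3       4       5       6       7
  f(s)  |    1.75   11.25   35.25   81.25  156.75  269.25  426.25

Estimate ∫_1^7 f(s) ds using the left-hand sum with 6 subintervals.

555.5

Δs = 1.
Sum = 1·[1.75 + 11.25 + 35.25 + 81.25 + 156.75 + 269.25] = 555.5.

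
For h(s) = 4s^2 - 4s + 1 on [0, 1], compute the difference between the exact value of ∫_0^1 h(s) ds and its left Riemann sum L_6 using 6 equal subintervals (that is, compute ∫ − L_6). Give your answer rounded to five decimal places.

-0.01852

Exact integral: ∫_0^1 h(s) ds ≈ 0.3333333.
L_6 ≈ 0.3518519.
Error ≈ 0.3333333 − 0.3518519 ≈ -0.01852.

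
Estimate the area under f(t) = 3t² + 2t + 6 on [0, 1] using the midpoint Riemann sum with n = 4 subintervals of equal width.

Δt = (1 − 0)/4 = 0.25.
Midpoints: 0.125, 0.375, 0.625, 0.875.
f(0.125) = 6.296875, f(0.375) = 7.171875, f(0.625) = 8.421875, f(0.875) = 10.046875.
Sum = Δt · [f(0.125) + f(0.375) + f(0.625) + f(0.875)].
Sum = 7.984375.

7.984375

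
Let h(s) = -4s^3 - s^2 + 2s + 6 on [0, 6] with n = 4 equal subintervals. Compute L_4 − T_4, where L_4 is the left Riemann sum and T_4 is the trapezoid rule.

666

L_4 = -713.25.
T_4 = -1379.25.
L_4 − T_4 = 666.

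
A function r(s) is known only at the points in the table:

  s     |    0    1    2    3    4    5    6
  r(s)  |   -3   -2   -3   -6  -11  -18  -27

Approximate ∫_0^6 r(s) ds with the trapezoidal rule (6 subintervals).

-55

Δs = 1.
T_6 = (1/2)·[(-3) + 2·(-2) + 2·(-3) + 2·(-6) + 2·(-11) + 2·(-18) + (-27)] = -55.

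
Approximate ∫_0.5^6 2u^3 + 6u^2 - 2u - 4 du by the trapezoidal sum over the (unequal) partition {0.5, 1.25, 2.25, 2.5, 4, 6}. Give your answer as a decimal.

Subinterval widths: 0.75, 1, 0.25, 1.5, 2.
f(0.5) = -3.25, f(1.25) = 6.78125, f(2.25) = 44.65625, f(2.5) = 59.75, f(4) = 212, f(6) = 632.
On each subinterval the trapezoid contributes (Δu_i/2)·[f(u_{i-1}) + f(u_i)].
Sum = 1087.90625.

1087.90625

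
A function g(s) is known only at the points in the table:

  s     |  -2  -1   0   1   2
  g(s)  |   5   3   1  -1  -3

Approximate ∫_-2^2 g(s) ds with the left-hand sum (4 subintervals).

Δs = 1.
Sum = 1·[5 + 3 + 1 + (-1)] = 8.

8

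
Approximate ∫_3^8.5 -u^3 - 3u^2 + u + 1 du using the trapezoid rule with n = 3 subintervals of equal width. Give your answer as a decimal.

Δu = (8.5 − 3)/3 = 11/6.
f(3) = -50, f(29/6) = -38267/216, f(20/3) = -11393/27, f(8.5) = -821.375.
T_3 = (Δu/2)·[f(u_0) + 2f(u_1) + 2f(u_2) + f(u_3)].
Sum = -1897.15625.

-1897.15625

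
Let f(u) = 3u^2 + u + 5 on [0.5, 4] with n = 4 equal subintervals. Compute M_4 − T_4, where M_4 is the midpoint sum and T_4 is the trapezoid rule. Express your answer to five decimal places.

-2.00977

M_4 ≈ 88.5800781.
T_4 = 90.58984375.
M_4 − T_4 ≈ -2.00977.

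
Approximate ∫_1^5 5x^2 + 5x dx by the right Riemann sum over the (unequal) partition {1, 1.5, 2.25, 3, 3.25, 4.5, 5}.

328.75

Subinterval widths: 0.5, 0.75, 0.75, 0.25, 1.25, 0.5.
Right endpoints: 1.5, 2.25, 3, 3.25, 4.5, 5.
f(1.5) = 18.75, f(2.25) = 36.5625, f(3) = 60, f(3.25) = 69.0625, f(4.5) = 123.75, f(5) = 150.
Sum = Σ Δx_i · f(x_i).
Sum = 328.75.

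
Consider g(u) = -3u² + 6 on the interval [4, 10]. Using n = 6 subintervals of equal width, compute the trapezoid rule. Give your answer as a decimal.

Δu = (10 − 4)/6 = 1.
g(4) = -42, g(5) = -69, g(6) = -102, g(7) = -141, g(8) = -186, g(9) = -237, g(10) = -294.
T_6 = (Δu/2)·[g(u_0) + 2g(u_1) + ... + 2g(u_{5}) + g(u_6)].
Sum = -903.

-903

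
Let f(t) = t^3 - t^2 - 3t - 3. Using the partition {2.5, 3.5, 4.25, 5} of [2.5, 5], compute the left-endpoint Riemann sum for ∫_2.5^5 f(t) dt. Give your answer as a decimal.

Subinterval widths: 1, 0.75, 0.75.
Left endpoints: 2.5, 3.5, 4.25.
f(2.5) = -1.125, f(3.5) = 17.125, f(4.25) = 42.953125.
Sum = Σ Δt_i · f(t_i).
Sum = 43.93359375.

43.93359375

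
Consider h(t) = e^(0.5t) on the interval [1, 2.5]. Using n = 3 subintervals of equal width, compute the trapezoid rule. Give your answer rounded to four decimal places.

Δt = (2.5 − 1)/3 = 0.5.
h(1) ≈ 1.6487, h(1.5) ≈ 2.1170, h(2) ≈ 2.7183, h(2.5) ≈ 3.4903.
T_3 = (Δt/2)·[h(t_0) + 2h(t_1) + 2h(t_2) + h(t_3)].
Sum ≈ 3.7024.

3.7024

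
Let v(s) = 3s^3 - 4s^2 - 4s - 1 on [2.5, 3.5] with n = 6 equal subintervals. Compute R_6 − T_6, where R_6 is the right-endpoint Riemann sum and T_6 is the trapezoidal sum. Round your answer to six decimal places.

4.479167

R_6 ≈ 38.50231481.
T_6 ≈ 34.02314815.
R_6 − T_6 ≈ 4.479167.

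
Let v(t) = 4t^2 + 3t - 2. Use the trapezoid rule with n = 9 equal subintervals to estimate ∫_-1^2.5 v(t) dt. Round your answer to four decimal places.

23.3945

Δt = (2.5 − (-1))/9 = 7/18.
v(-1) = -1, v(-11/18) = -379/162, v(-2/9) = -200/81, v(1/6) = -25/18, v(5/9) = 73/81, v(17/18) = 713/162, v(4/3) = 82/9, v(31/18) = 2435/162, v(19/9) = 1795/81, v(2.5) = 30.5.
T_9 = (Δt/2)·[v(t_0) + 2v(t_1) + ... + 2v(t_{8}) + v(t_9)].
Sum ≈ 23.3945.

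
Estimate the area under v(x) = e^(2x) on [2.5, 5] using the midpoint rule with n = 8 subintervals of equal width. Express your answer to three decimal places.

Δx = (5 − 2.5)/8 = 0.3125.
Midpoints: 2.65625, 2.96875, 3.28125, 3.59375, 3.90625, 4.21875, 4.53125, 4.84375.
v(2.65625) ≈ 202.857, v(2.96875) ≈ 378.986, v(3.28125) ≈ 708.040, v(3.59375) ≈ 1322.792, v(3.90625) ≈ 2471.301, v(4.21875) ≈ 4616.998, v(4.53125) ≈ 8625.688, v(4.84375) ≈ 16114.907.
Sum = Δx · [v(2.65625) + v(2.96875) + v(3.28125) + ...].
Sum ≈ 10762.990.

10762.990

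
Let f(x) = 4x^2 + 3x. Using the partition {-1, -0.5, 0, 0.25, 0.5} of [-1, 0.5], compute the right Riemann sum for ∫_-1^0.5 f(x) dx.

Subinterval widths: 0.5, 0.5, 0.25, 0.25.
Right endpoints: -0.5, 0, 0.25, 0.5.
f(-0.5) = -0.5, f(0) = 0, f(0.25) = 1, f(0.5) = 2.5.
Sum = Σ Δx_i · f(x_i).
Sum = 0.625.

0.625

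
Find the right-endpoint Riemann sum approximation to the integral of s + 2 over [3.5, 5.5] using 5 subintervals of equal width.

13.4

Δs = (5.5 − 3.5)/5 = 0.4.
Right endpoints: 3.9, 4.3, 4.7, 5.1, 5.5.
f(3.9) = 5.9, f(4.3) = 6.3, f(4.7) = 6.7, f(5.1) = 7.1, f(5.5) = 7.5.
Sum = Δs · [f(3.9) + f(4.3) + f(4.7) + f(5.1) + f(5.5)].
Sum = 13.4.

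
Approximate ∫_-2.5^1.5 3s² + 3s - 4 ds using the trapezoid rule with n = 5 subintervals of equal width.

Δs = (1.5 − (-2.5))/5 = 0.8.
f(-2.5) = 7.25, f(-1.7) = -0.43, f(-0.9) = -4.27, f(-0.1) = -4.27, f(0.7) = -0.43, f(1.5) = 7.25.
T_5 = (Δs/2)·[f(s_0) + 2f(s_1) + ... + 2f(s_{4}) + f(s_5)].
Sum = -1.72.

-1.72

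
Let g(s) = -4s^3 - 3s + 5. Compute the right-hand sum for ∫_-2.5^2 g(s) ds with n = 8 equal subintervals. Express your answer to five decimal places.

Δs = (2 − (-2.5))/8 = 0.5625.
Right endpoints: -1.9375, -1.375, -0.8125, -0.25, 0.3125, 0.875, 1.4375, 2.
g(-1.9375) = 40863/1024, g(-1.375) = 19.5234375, g(-0.8125) = 9813/1024, g(-0.25) = 5.8125, g(0.3125) = 4035/1024, g(0.875) = -0.3046875, g(1.4375) = -11463/1024, g(2) = -33.
Sum = Δs · [g(-1.9375) + g(-1.375) + g(-0.8125) + ...].
Sum ≈ 19.27441.

19.27441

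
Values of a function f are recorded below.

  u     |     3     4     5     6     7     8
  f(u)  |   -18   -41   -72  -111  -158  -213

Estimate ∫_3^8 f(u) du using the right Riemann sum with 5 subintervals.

Δu = 1.
Sum = 1·[(-41) + (-72) + (-111) + (-158) + (-213)] = -595.

-595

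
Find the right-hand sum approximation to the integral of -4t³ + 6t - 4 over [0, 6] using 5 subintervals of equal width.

-1760.64

Δt = (6 − 0)/5 = 1.2.
Right endpoints: 1.2, 2.4, 3.6, 4.8, 6.
f(1.2) = -3.712, f(2.4) = -44.896, f(3.6) = -169.024, f(4.8) = -417.568, f(6) = -832.
Sum = Δt · [f(1.2) + f(2.4) + f(3.6) + f(4.8) + f(6)].
Sum = -1760.64.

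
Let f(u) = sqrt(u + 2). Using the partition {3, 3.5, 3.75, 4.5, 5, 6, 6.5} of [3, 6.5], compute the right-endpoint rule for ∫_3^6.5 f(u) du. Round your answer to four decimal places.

Subinterval widths: 0.5, 0.25, 0.75, 0.5, 1, 0.5.
Right endpoints: 3.5, 3.75, 4.5, 5, 6, 6.5.
f(3.5) ≈ 2.3452, f(3.75) ≈ 2.3979, f(4.5) ≈ 2.5495, f(5) ≈ 2.6458, f(6) ≈ 2.8284, f(6.5) ≈ 2.9155.
Sum = Σ Δu_i · f(u_i).
Sum ≈ 9.2933.

9.2933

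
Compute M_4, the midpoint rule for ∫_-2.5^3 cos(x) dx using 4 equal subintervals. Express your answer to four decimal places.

0.8012

Δx = (3 − (-2.5))/4 = 1.375.
Midpoints: -1.8125, -0.4375, 0.9375, 2.3125.
f(-1.8125) ≈ -0.2394, f(-0.4375) ≈ 0.9058, f(0.9375) ≈ 0.5918, f(2.3125) ≈ -0.6755.
Sum = Δx · [f(-1.8125) + f(-0.4375) + f(0.9375) + f(2.3125)].
Sum ≈ 0.8012.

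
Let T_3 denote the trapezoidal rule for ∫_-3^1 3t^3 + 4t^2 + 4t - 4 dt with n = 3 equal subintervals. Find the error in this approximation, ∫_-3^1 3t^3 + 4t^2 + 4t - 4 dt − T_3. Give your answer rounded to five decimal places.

Exact integral: ∫_-3^1 f(t) dt ≈ -54.6666667.
T_3 ≈ -60.5925926.
Error ≈ -54.6666667 − (-60.5925926) ≈ 5.92593.

5.92593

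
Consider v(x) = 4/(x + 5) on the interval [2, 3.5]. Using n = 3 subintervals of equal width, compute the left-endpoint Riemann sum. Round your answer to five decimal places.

0.80238

Δx = (3.5 − 2)/3 = 0.5.
Left endpoints: 2, 2.5, 3.
v(2) = 4/7, v(2.5) = 8/15, v(3) = 0.5.
Sum = Δx · [v(2) + v(2.5) + v(3)].
Sum ≈ 0.80238.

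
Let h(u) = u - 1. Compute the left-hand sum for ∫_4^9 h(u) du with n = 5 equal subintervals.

25

Δu = (9 − 4)/5 = 1.
Left endpoints: 4, 5, 6, 7, 8.
h(4) = 3, h(5) = 4, h(6) = 5, h(7) = 6, h(8) = 7.
Sum = Δu · [h(4) + h(5) + h(6) + h(7) + h(8)].
Sum = 25.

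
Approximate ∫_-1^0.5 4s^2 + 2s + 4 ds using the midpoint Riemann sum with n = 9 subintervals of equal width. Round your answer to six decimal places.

6.736111

Δs = (0.5 − (-1))/9 = 1/6.
Midpoints: -11/12, -0.75, -7/12, -5/12, -0.25, -1/12, 1/12, 0.25, 5/12.
f(-11/12) = 199/36, f(-0.75) = 4.75, f(-7/12) = 151/36, f(-5/12) = 139/36, f(-0.25) = 3.75, f(-1/12) = 139/36, f(1/12) = 151/36, f(0.25) = 4.75, f(5/12) = 199/36.
Sum = Δs · [f(-11/12) + f(-0.75) + f(-7/12) + ...].
Sum ≈ 6.736111.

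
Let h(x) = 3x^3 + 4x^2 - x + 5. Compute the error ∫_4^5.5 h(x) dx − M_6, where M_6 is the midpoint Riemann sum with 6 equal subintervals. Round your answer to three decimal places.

0.365

Exact integral: ∫_4^5.5 h(x) dx = 631.171875.
M_6 ≈ 630.80664.
Error ≈ 631.171875 − 630.80664 ≈ 0.365.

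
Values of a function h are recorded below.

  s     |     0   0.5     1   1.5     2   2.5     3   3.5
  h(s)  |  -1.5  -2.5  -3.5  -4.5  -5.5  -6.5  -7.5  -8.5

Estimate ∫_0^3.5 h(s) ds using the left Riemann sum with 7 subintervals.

-15.75

Δs = 0.5.
Sum = 0.5·[(-1.5) + (-2.5) + (-3.5) + (-4.5) + (-5.5) + (-6.5) + (-7.5)] = -15.75.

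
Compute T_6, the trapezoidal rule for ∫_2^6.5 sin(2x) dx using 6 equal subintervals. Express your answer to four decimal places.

-0.6284

Δx = (6.5 − 2)/6 = 0.75.
f(2) ≈ -0.7568, f(2.75) ≈ -0.7055, f(3.5) ≈ 0.6570, f(4.25) ≈ 0.7985, f(5) ≈ -0.5440, f(5.75) ≈ -0.8755, f(6.5) ≈ 0.4202.
T_6 = (Δx/2)·[f(x_0) + 2f(x_1) + ... + 2f(x_{5}) + f(x_6)].
Sum ≈ -0.6284.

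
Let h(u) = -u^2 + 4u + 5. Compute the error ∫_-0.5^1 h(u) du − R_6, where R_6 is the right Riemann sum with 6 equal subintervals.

Exact integral: ∫_-0.5^1 h(u) du = 8.625.
R_6 = 9.265625.
Error = 8.625 − 9.265625 = -0.640625.

-0.640625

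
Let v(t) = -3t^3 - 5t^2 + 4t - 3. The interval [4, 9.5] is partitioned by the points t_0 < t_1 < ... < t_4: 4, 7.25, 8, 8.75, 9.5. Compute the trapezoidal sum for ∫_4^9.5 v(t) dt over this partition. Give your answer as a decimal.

-7442.29296875

Subinterval widths: 3.25, 0.75, 0.75, 0.75.
v(4) = -259, v(7.25) = -1380.046875, v(8) = -1827, v(8.75) = -2360.578125, v(9.5) = -2988.375.
On each subinterval the trapezoid contributes (Δt_i/2)·[v(t_{i-1}) + v(t_i)].
Sum = -7442.29296875.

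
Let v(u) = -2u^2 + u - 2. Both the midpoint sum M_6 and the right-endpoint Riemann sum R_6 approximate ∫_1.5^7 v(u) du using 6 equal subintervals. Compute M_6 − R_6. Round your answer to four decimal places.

M_6 ≈ -213.271412.
R_6 ≈ -255.915509.
M_6 − R_6 ≈ 42.6441.

42.6441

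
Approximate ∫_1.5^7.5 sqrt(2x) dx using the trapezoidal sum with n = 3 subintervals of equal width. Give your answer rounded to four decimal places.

Δx = (7.5 − 1.5)/3 = 2.
f(1.5) ≈ 1.7321, f(3.5) ≈ 2.6458, f(5.5) ≈ 3.3166, f(7.5) ≈ 3.8730.
T_3 = (Δx/2)·[f(x_0) + 2f(x_1) + 2f(x_2) + f(x_3)].
Sum ≈ 17.5298.

17.5298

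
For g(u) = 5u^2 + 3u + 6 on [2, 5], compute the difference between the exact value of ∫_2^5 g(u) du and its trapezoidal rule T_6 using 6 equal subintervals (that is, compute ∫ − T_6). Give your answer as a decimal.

Exact integral: ∫_2^5 g(u) du = 244.5.
T_6 = 245.125.
Error = 244.5 − 245.125 = -0.625.

-0.625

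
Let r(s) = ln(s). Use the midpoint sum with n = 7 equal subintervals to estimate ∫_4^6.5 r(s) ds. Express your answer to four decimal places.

Δs = (6.5 − 4)/7 = 5/14.
Midpoints: 117/28, 127/28, 137/28, 5.25, 157/28, 167/28, 177/28.
r(117/28) ≈ 1.4300, r(127/28) ≈ 1.5120, r(137/28) ≈ 1.5878, r(5.25) ≈ 1.6582, r(157/28) ≈ 1.7240, r(167/28) ≈ 1.7858, r(177/28) ≈ 1.8439.
Sum = Δs · [r(117/28) + r(127/28) + r(137/28) + ...].
Sum ≈ 4.1220.

4.1220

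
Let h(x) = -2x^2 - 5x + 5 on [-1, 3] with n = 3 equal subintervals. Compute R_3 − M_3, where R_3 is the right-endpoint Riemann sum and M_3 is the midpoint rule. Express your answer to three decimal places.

-27.556

R_3 ≈ -45.03704.
M_3 ≈ -17.48148.
R_3 − M_3 ≈ -27.556.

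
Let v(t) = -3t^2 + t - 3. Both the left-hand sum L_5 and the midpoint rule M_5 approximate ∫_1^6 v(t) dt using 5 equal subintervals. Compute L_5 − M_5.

L_5 = -165.
M_5 = -211.25.
L_5 − M_5 = 46.25.

46.25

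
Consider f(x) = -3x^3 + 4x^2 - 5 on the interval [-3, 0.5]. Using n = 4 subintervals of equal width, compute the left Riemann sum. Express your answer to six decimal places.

137.094727

Δx = (0.5 − (-3))/4 = 0.875.
Left endpoints: -3, -2.125, -1.25, -0.375.
f(-3) = 112, f(-2.125) = 21427/512, f(-1.25) = 7.109375, f(-0.375) = -2191/512.
Sum = Δx · [f(-3) + f(-2.125) + f(-1.25) + f(-0.375)].
Sum ≈ 137.094727.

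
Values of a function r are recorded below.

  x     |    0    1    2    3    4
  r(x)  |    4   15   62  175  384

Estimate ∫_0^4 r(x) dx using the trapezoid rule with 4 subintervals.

Δx = 1.
T_4 = (1/2)·[4 + 2·15 + 2·62 + 2·175 + 384] = 446.

446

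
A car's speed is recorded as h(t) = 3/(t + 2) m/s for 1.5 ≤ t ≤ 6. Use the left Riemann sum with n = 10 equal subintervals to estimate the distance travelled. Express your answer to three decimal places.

2.592

Δt = (6 − 1.5)/10 = 0.45.
Left endpoints: 1.5, 1.95, 2.4, 2.85, 3.3, 3.75, 4.2, 4.65, 5.1, 5.55.
h(1.5) = 6/7, h(1.95) = 60/79, h(2.4) = 15/22, h(2.85) = 60/97, h(3.3) = 30/53, h(3.75) = 12/23, h(4.2) = 15/31, h(4.65) = 60/133, h(5.1) = 30/71, h(5.55) = 60/151.
Sum = Δt · [h(1.5) + h(1.95) + h(2.4) + ...].
Sum ≈ 2.592.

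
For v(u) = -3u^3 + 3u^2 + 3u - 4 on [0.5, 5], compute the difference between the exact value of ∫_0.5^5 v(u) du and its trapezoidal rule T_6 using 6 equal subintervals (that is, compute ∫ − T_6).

9.17578125

Exact integral: ∫_0.5^5 v(u) du = -324.703125.
T_6 = -333.87890625.
Error = -324.703125 − (-333.87890625) = 9.17578125.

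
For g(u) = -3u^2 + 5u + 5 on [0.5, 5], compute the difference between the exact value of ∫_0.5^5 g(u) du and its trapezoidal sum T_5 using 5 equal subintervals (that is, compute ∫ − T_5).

Exact integral: ∫_0.5^5 g(u) du = -40.5.
T_5 = -42.3225.
Error = -40.5 − (-42.3225) = 1.8225.

1.8225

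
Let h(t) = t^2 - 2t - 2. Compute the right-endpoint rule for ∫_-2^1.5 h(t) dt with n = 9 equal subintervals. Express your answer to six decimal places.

Δt = (1.5 − (-2))/9 = 7/18.
Right endpoints: -29/18, -11/9, -5/6, -4/9, -1/18, 1/3, 13/18, 10/9, 1.5.
h(-29/18) = 1237/324, h(-11/9) = 157/81, h(-5/6) = 13/36, h(-4/9) = -74/81, h(-1/18) = -611/324, h(1/3) = -23/9, h(13/18) = -947/324, h(10/9) = -242/81, h(1.5) = -2.75.
Sum = Δt · [h(-29/18) + h(-11/9) + h(-5/6) + ...].
Sum ≈ -3.071502.

-3.071502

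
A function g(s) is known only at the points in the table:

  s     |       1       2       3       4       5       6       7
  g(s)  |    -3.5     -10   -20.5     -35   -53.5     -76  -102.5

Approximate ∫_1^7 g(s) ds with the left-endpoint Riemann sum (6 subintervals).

-198.5

Δs = 1.
Sum = 1·[(-3.5) + (-10) + (-20.5) + (-35) + (-53.5) + (-76)] = -198.5.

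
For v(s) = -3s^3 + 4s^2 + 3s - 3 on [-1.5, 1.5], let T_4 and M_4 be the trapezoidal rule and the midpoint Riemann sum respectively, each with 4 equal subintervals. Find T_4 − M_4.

1.6875

T_4 = 1.125.
M_4 = -0.5625.
T_4 − M_4 = 1.6875.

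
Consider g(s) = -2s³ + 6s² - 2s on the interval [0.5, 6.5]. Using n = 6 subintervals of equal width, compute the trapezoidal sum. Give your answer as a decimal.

Δs = (6.5 − 0.5)/6 = 1.
g(0.5) = 0.25, g(1.5) = 3.75, g(2.5) = 1.25, g(3.5) = -19.25, g(4.5) = -69.75, g(5.5) = -162.25, g(6.5) = -308.75.
T_6 = (Δs/2)·[g(s_0) + 2g(s_1) + ... + 2g(s_{5}) + g(s_6)].
Sum = -400.5.

-400.5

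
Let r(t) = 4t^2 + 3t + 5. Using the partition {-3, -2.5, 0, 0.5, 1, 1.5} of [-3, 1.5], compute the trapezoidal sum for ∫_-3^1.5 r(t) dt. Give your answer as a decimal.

Subinterval widths: 0.5, 2.5, 0.5, 0.5, 0.5.
r(-3) = 32, r(-2.5) = 22.5, r(0) = 5, r(0.5) = 7.5, r(1) = 12, r(1.5) = 18.5.
On each subinterval the trapezoid contributes (Δt_i/2)·[r(t_{i-1}) + r(t_i)].
Sum = 63.625.

63.625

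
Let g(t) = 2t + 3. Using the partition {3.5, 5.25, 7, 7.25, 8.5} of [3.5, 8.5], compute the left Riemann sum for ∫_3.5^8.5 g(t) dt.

Subinterval widths: 1.75, 1.75, 0.25, 1.25.
Left endpoints: 3.5, 5.25, 7, 7.25.
g(3.5) = 10, g(5.25) = 13.5, g(7) = 17, g(7.25) = 17.5.
Sum = Σ Δt_i · g(t_i).
Sum = 67.25.

67.25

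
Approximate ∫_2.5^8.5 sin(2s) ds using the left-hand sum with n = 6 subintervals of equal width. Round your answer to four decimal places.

0.1806

Δs = (8.5 − 2.5)/6 = 1.
Left endpoints: 2.5, 3.5, 4.5, 5.5, 6.5, 7.5.
f(2.5) ≈ -0.9589, f(3.5) ≈ 0.6570, f(4.5) ≈ 0.4121, f(5.5) ≈ -1.0000, f(6.5) ≈ 0.4202, f(7.5) ≈ 0.6503.
Sum = Δs · [f(2.5) + f(3.5) + f(4.5) + ...].
Sum ≈ 0.1806.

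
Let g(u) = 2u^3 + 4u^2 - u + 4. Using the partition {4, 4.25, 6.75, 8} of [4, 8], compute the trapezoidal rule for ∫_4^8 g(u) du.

Subinterval widths: 0.25, 2.5, 1.25.
g(4) = 192, g(4.25) = 225.53125, g(6.75) = 794.59375, g(8) = 1276.
On each subinterval the trapezoid contributes (Δu_i/2)·[g(u_{i-1}) + g(u_i)].
Sum = 2621.46875.

2621.46875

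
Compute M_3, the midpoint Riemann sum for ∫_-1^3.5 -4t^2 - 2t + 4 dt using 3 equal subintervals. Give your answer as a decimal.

-48.375

Δt = (3.5 − (-1))/3 = 1.5.
Midpoints: -0.25, 1.25, 2.75.
f(-0.25) = 4.25, f(1.25) = -4.75, f(2.75) = -31.75.
Sum = Δt · [f(-0.25) + f(1.25) + f(2.75)].
Sum = -48.375.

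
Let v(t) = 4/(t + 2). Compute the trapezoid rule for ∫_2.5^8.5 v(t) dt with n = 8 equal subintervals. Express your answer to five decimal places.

3.39673

Δt = (8.5 − 2.5)/8 = 0.75.
v(2.5) = 8/9, v(3.25) = 16/21, v(4) = 2/3, v(4.75) = 16/27, v(5.5) = 8/15, v(6.25) = 16/33, v(7) = 4/9, v(7.75) = 16/39, v(8.5) = 8/21.
T_8 = (Δt/2)·[v(t_0) + 2v(t_1) + ... + 2v(t_{7}) + v(t_8)].
Sum ≈ 3.39673.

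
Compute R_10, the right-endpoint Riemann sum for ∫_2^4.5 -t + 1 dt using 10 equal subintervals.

-5.9375

Δt = (4.5 − 2)/10 = 0.25.
Right endpoints: 2.25, 2.5, 2.75, 3, 3.25, 3.5, 3.75, 4, 4.25, 4.5.
f(2.25) = -1.25, f(2.5) = -1.5, f(2.75) = -1.75, f(3) = -2, f(3.25) = -2.25, f(3.5) = -2.5, f(3.75) = -2.75, f(4) = -3, f(4.25) = -3.25, f(4.5) = -3.5.
Sum = Δt · [f(2.25) + f(2.5) + f(2.75) + ...].
Sum = -5.9375.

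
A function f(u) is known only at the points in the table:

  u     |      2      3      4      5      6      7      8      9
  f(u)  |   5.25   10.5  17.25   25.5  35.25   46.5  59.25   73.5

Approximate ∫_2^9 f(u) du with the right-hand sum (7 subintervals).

Δu = 1.
Sum = 1·[10.5 + 17.25 + 25.5 + 35.25 + 46.5 + 59.25 + 73.5] = 267.75.

267.75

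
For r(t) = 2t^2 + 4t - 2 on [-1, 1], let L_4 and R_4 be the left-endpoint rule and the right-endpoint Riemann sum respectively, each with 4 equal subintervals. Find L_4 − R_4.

-4

L_4 = -4.5.
R_4 = -0.5.
L_4 − R_4 = -4.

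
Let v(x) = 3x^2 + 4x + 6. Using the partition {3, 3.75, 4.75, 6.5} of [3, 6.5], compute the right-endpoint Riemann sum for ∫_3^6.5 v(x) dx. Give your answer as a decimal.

Subinterval widths: 0.75, 1, 1.75.
Right endpoints: 3.75, 4.75, 6.5.
v(3.75) = 63.1875, v(4.75) = 92.6875, v(6.5) = 158.75.
Sum = Σ Δx_i · v(x_i).
Sum = 417.890625.

417.890625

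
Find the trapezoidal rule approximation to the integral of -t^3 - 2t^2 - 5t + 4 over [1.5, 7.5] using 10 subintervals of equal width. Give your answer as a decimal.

Δt = (7.5 − 1.5)/10 = 0.6.
f(1.5) = -11.375, f(2.1) = -24.581, f(2.7) = -43.763, f(3.3) = -70.217, f(3.9) = -105.239, f(4.5) = -150.125, f(5.1) = -206.171, f(5.7) = -274.673, f(6.3) = -356.927, f(6.9) = -454.229, f(7.5) = -567.875.
T_10 = (Δt/2)·[f(t_0) + 2f(t_1) + ... + 2f(t_{9}) + f(t_10)].
Sum = -1185.33.

-1185.33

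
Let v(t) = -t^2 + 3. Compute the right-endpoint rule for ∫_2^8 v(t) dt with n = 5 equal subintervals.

Δt = (8 − 2)/5 = 1.2.
Right endpoints: 3.2, 4.4, 5.6, 6.8, 8.
v(3.2) = -7.24, v(4.4) = -16.36, v(5.6) = -28.36, v(6.8) = -43.24, v(8) = -61.
Sum = Δt · [v(3.2) + v(4.4) + v(5.6) + v(6.8) + v(8)].
Sum = -187.44.

-187.44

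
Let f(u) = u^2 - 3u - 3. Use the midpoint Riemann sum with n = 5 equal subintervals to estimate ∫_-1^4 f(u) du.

-16.25

Δu = (4 − (-1))/5 = 1.
Midpoints: -0.5, 0.5, 1.5, 2.5, 3.5.
f(-0.5) = -1.25, f(0.5) = -4.25, f(1.5) = -5.25, f(2.5) = -4.25, f(3.5) = -1.25.
Sum = Δu · [f(-0.5) + f(0.5) + f(1.5) + f(2.5) + f(3.5)].
Sum = -16.25.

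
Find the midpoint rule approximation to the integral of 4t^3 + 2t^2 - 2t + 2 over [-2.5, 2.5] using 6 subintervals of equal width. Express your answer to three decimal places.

Δt = (2.5 − (-2.5))/6 = 5/6.
Midpoints: -25/12, -1.25, -5/12, 5/12, 1.25, 25/12.
f(-25/12) = -9211/432, f(-1.25) = -0.1875, f(-5/12) = 1249/432, f(5/12) = 779/432, f(1.25) = 10.4375, f(25/12) = 18439/432.
Sum = Δt · [f(-25/12) + f(-1.25) + f(-5/12) + ...].
Sum ≈ 30.255.

30.255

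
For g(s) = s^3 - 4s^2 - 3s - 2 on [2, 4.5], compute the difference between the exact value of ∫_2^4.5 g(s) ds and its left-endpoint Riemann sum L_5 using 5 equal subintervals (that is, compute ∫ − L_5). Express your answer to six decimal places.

2.057292

Exact integral: ∫_2^4.5 g(s) ds ≈ -41.69270833.
L_5 = -43.75.
Error ≈ -41.69270833 − (-43.75) ≈ 2.057292.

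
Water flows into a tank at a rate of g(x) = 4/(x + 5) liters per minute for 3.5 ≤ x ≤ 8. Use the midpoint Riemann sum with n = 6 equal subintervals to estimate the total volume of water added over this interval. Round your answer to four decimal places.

1.6988

Δx = (8 − 3.5)/6 = 0.75.
Midpoints: 3.875, 4.625, 5.375, 6.125, 6.875, 7.625.
g(3.875) = 32/71, g(4.625) = 32/77, g(5.375) = 32/83, g(6.125) = 32/89, g(6.875) = 32/95, g(7.625) = 32/101.
Sum = Δx · [g(3.875) + g(4.625) + g(5.375) + ...].
Sum ≈ 1.6988.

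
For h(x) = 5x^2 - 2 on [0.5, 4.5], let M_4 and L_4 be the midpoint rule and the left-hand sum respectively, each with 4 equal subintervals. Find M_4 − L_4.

45

M_4 = 142.
L_4 = 97.
M_4 − L_4 = 45.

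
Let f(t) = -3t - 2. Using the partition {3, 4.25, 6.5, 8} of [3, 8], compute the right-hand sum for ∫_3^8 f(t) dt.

-105.8125

Subinterval widths: 1.25, 2.25, 1.5.
Right endpoints: 4.25, 6.5, 8.
f(4.25) = -14.75, f(6.5) = -21.5, f(8) = -26.
Sum = Σ Δt_i · f(t_i).
Sum = -105.8125.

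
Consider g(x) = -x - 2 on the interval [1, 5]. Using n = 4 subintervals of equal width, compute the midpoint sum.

Δx = (5 − 1)/4 = 1.
Midpoints: 1.5, 2.5, 3.5, 4.5.
g(1.5) = -3.5, g(2.5) = -4.5, g(3.5) = -5.5, g(4.5) = -6.5.
Sum = Δx · [g(1.5) + g(2.5) + g(3.5) + g(4.5)].
Sum = -20.

-20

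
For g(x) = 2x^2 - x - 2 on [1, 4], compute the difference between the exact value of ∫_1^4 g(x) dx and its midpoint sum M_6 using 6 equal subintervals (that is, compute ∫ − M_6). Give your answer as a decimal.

Exact integral: ∫_1^4 g(x) dx = 28.5.
M_6 = 28.375.
Error = 28.5 − 28.375 = 0.125.

0.125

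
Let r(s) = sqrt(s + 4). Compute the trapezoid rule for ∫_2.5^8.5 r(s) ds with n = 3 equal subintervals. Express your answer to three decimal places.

18.397

Δs = (8.5 − 2.5)/3 = 2.
r(2.5) ≈ 2.550, r(4.5) ≈ 2.915, r(6.5) ≈ 3.240, r(8.5) ≈ 3.536.
T_3 = (Δs/2)·[r(s_0) + 2r(s_1) + 2r(s_2) + r(s_3)].
Sum ≈ 18.397.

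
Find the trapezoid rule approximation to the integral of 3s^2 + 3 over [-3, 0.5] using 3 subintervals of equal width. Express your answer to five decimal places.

Δs = (0.5 − (-3))/3 = 7/6.
f(-3) = 30, f(-11/6) = 157/12, f(-2/3) = 13/3, f(0.5) = 3.75.
T_3 = (Δs/2)·[f(s_0) + 2f(s_1) + 2f(s_2) + f(s_3)].
Sum ≈ 40.00694.

40.00694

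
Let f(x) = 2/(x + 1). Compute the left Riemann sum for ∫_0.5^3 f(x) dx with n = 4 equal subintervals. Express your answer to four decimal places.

Δx = (3 − 0.5)/4 = 0.625.
Left endpoints: 0.5, 1.125, 1.75, 2.375.
f(0.5) = 4/3, f(1.125) = 16/17, f(1.75) = 8/11, f(2.375) = 16/27.
Sum = Δx · [f(0.5) + f(1.125) + f(1.75) + f(2.375)].
Sum ≈ 2.2465.

2.2465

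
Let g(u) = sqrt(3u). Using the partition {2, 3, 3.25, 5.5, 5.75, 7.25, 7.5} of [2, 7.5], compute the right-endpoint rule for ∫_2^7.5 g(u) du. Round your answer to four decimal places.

22.1399

Subinterval widths: 1, 0.25, 2.25, 0.25, 1.5, 0.25.
Right endpoints: 3, 3.25, 5.5, 5.75, 7.25, 7.5.
g(3) ≈ 3.0000, g(3.25) ≈ 3.1225, g(5.5) ≈ 4.0620, g(5.75) ≈ 4.1533, g(7.25) ≈ 4.6637, g(7.5) ≈ 4.7434.
Sum = Σ Δu_i · g(u_i).
Sum ≈ 22.1399.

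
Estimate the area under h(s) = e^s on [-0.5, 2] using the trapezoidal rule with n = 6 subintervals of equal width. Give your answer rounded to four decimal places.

Δs = (2 − (-0.5))/6 = 5/12.
h(-0.5) ≈ 0.6065, h(-1/12) ≈ 0.9200, h(1/3) ≈ 1.3956, h(0.75) ≈ 2.1170, h(7/6) ≈ 3.2113, h(19/12) ≈ 4.8712, h(2) ≈ 7.3891.
T_6 = (Δs/2)·[h(s_0) + 2h(s_1) + ... + 2h(s_{5}) + h(s_6)].
Sum ≈ 6.8804.

6.8804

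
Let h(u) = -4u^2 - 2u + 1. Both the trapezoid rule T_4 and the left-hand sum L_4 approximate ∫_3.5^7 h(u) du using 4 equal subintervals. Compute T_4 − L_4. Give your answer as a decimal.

-67.375

T_4 = -435.203125.
L_4 = -367.828125.
T_4 − L_4 = -67.375.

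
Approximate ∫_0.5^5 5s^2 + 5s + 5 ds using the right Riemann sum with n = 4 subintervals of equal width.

379.51171875

Δs = (5 − 0.5)/4 = 1.125.
Right endpoints: 1.625, 2.75, 3.875, 5.
f(1.625) = 26.328125, f(2.75) = 56.5625, f(3.875) = 99.453125, f(5) = 155.
Sum = Δs · [f(1.625) + f(2.75) + f(3.875) + f(5)].
Sum = 379.51171875.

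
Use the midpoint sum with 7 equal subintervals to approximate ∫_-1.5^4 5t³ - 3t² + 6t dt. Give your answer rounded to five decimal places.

Δt = (4 − (-1.5))/7 = 11/14.
Midpoints: -31/28, -9/28, 13/28, 1.25, 57/28, 79/28, 101/28.
f(-31/28) = -375503/21952, f(-9/28) = -52785/21952, f(13/28) = 57941/21952, f(1.25) = 12.578125, f(57/28) = 921177/21952, f(79/28) = 2312567/21952, f(101/28) = 4769725/21952.
Sum = Δt · [f(-31/28) + f(-9/28) + f(13/28) + ...].
Sum ≈ 283.09040.

283.09040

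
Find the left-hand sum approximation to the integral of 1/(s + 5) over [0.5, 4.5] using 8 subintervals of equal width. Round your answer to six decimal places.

Δs = (4.5 − 0.5)/8 = 0.5.
Left endpoints: 0.5, 1, 1.5, 2, 2.5, 3, 3.5, 4.
f(0.5) = 2/11, f(1) = 1/6, f(1.5) = 2/13, f(2) = 1/7, f(2.5) = 2/15, f(3) = 0.125, f(3.5) = 2/17, f(4) = 1/9.
Sum = Δs · [f(0.5) + f(1) + f(1.5) + ...].
Sum ≈ 0.566140.

0.566140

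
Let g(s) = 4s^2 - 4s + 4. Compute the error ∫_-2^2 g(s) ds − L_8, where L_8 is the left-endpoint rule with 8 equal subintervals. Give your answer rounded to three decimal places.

Exact integral: ∫_-2^2 g(s) ds ≈ 37.33333.
L_8 = 42.
Error ≈ 37.33333 − 42 ≈ -4.667.

-4.667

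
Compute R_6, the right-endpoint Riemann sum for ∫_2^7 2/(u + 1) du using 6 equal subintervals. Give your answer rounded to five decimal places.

Δu = (7 − 2)/6 = 5/6.
Right endpoints: 17/6, 11/3, 4.5, 16/3, 37/6, 7.
f(17/6) = 12/23, f(11/3) = 3/7, f(4.5) = 4/11, f(16/3) = 6/19, f(37/6) = 12/43, f(7) = 0.25.
Sum = Δu · [f(17/6) + f(11/3) + f(4.5) + ...].
Sum ≈ 1.79901.

1.79901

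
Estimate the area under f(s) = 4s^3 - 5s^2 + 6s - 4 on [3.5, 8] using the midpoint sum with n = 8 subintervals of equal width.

3293.71875

Δs = (8 − 3.5)/8 = 0.5625.
Midpoints: 3.78125, 4.34375, 4.90625, 5.46875, 6.03125, 6.59375, 7.15625, 7.71875.
f(3.78125) = 1339009/8192, f(4.34375) = 2093515/8192, f(4.90625) = 3092317/8192, f(5.46875) = 4370407/8192, f(6.03125) = 5962777/8192, f(6.59375) = 7904419/8192, f(7.15625) = 10230325/8192, f(7.71875) = 12975487/8192.
Sum = Δs · [f(3.78125) + f(4.34375) + f(4.90625) + ...].
Sum = 3293.71875.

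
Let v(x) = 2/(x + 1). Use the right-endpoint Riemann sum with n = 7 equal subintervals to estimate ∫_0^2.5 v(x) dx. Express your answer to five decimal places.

Δx = (2.5 − 0)/7 = 5/14.
Right endpoints: 5/14, 5/7, 15/14, 10/7, 25/14, 15/7, 2.5.
v(5/14) = 28/19, v(5/7) = 7/6, v(15/14) = 28/29, v(10/7) = 14/17, v(25/14) = 28/39, v(15/7) = 7/11, v(2.5) = 4/7.
Sum = Δx · [v(5/14) + v(5/7) + v(15/14) + ...].
Sum ≈ 2.26969.

2.26969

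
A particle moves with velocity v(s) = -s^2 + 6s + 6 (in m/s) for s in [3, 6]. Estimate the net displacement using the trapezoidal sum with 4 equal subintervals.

35.71875

Δs = (6 − 3)/4 = 0.75.
v(3) = 15, v(3.75) = 14.4375, v(4.5) = 12.75, v(5.25) = 9.9375, v(6) = 6.
T_4 = (Δs/2)·[v(s_0) + 2v(s_1) + 2v(s_2) + 2v(s_3) + v(s_4)].
Sum = 35.71875.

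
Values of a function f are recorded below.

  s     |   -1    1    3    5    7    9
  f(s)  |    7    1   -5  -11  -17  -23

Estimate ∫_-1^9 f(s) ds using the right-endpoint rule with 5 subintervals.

-110

Δs = 2.
Sum = 2·[1 + (-5) + (-11) + (-17) + (-23)] = -110.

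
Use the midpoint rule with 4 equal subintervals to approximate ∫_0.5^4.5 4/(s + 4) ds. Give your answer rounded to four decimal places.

Δs = (4.5 − 0.5)/4 = 1.
Midpoints: 1, 2, 3, 4.
f(1) = 0.8, f(2) = 2/3, f(3) = 4/7, f(4) = 0.5.
Sum = Δs · [f(1) + f(2) + f(3) + f(4)].
Sum ≈ 2.5381.

2.5381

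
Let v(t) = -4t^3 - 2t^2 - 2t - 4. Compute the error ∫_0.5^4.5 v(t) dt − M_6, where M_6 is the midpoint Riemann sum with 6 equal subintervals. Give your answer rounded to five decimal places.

Exact integral: ∫_0.5^4.5 v(t) dt ≈ -506.6666667.
M_6 ≈ -501.9259259.
Error ≈ -506.6666667 − (-501.9259259) ≈ -4.74074.

-4.74074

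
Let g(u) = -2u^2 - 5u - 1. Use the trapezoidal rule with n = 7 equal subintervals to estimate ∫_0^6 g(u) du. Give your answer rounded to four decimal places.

-241.4694

Δu = (6 − 0)/7 = 6/7.
g(0) = -1, g(6/7) = -331/49, g(12/7) = -757/49, g(18/7) = -1327/49, g(24/7) = -2041/49, g(30/7) = -2899/49, g(36/7) = -3901/49, g(6) = -103.
T_7 = (Δu/2)·[g(u_0) + 2g(u_1) + ... + 2g(u_{6}) + g(u_7)].
Sum ≈ -241.4694.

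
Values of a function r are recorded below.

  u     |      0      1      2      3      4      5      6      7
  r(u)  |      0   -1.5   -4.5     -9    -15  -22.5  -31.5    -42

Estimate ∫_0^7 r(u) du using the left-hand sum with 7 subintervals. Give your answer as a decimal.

Δu = 1.
Sum = 1·[0 + (-1.5) + (-4.5) + (-9) + (-15) + (-22.5) + (-31.5)] = -84.

-84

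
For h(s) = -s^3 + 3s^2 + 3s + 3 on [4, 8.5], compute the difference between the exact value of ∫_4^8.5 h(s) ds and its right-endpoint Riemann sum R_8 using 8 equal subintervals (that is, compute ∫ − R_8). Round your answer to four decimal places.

Exact integral: ∫_4^8.5 h(s) ds = -593.015625.
R_8 ≈ -700.218018.
Error ≈ -593.015625 − (-700.218018) ≈ 107.2024.

107.2024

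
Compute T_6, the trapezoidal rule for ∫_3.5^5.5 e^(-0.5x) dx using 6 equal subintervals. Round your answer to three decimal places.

0.220

Δx = (5.5 − 3.5)/6 = 1/3.
f(3.5) ≈ 0.174, f(23/6) ≈ 0.147, f(25/6) ≈ 0.125, f(4.5) ≈ 0.105, f(29/6) ≈ 0.089, f(31/6) ≈ 0.076, f(5.5) ≈ 0.064.
T_6 = (Δx/2)·[f(x_0) + 2f(x_1) + ... + 2f(x_{5}) + f(x_6)].
Sum ≈ 0.220.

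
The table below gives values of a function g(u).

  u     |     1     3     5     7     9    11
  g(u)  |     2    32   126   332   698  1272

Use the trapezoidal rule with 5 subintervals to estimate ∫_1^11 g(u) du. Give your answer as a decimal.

Δu = 2.
T_5 = (2/2)·[2 + 2·32 + 2·126 + 2·332 + 2·698 + 1272] = 3650.

3650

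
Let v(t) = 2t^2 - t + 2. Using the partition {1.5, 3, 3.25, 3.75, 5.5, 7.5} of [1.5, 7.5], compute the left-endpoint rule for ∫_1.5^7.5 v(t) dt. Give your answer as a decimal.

181.84375

Subinterval widths: 1.5, 0.25, 0.5, 1.75, 2.
Left endpoints: 1.5, 3, 3.25, 3.75, 5.5.
v(1.5) = 5, v(3) = 17, v(3.25) = 19.875, v(3.75) = 26.375, v(5.5) = 57.
Sum = Σ Δt_i · v(t_i).
Sum = 181.84375.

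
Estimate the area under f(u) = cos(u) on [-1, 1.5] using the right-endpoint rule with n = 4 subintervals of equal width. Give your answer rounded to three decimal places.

1.632

Δu = (1.5 − (-1))/4 = 0.625.
Right endpoints: -0.375, 0.25, 0.875, 1.5.
f(-0.375) ≈ 0.931, f(0.25) ≈ 0.969, f(0.875) ≈ 0.641, f(1.5) ≈ 0.071.
Sum = Δu · [f(-0.375) + f(0.25) + f(0.875) + f(1.5)].
Sum ≈ 1.632.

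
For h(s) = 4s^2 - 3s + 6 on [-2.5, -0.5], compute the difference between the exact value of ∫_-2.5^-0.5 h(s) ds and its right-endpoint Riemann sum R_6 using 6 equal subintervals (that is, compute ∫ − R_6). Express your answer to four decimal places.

Exact integral: ∫_-2.5^-0.5 h(s) ds ≈ 41.666667.
R_6 ≈ 36.814815.
Error ≈ 41.666667 − 36.814815 ≈ 4.8519.

4.8519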